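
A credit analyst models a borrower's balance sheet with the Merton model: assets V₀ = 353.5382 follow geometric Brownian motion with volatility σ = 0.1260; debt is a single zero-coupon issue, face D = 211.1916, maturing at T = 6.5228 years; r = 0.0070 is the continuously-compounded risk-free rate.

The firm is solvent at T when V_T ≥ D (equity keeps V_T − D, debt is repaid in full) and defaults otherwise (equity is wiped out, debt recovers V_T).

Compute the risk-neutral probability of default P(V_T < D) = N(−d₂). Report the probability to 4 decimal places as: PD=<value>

Apply the equity-as-call identities (strike 211.1916, horizon 6.5228 years):
d₁ = [ln(V₀/D) + (r + σ²/2)T] / (σ√T)
   = [ln(353.5382/211.1916) + (0.0070 + 0.5·0.1260²)·6.5228] / (0.1260·√6.5228)
   = [0.515226 + 0.097438] / 0.321801 = 1.903857
d₂ = d₁ − σ√T = 1.903857 − 0.321801 = 1.582056
risk-neutral PD = N(−d₂) = N(-1.582056) = 0.056818

PD=0.0568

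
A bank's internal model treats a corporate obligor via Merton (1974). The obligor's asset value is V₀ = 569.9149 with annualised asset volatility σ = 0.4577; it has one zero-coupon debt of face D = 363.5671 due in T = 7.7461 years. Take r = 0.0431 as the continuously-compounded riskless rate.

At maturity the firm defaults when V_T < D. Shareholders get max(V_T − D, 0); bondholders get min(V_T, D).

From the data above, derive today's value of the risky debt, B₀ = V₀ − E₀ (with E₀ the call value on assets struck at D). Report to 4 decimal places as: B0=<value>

B0=187.9182

Work the structural quantities from V₀ = 569.9149 against face 363.5671:
d₁ = [ln(V₀/D) + (r + σ²/2)T] / (σ√T)
   = [ln(569.9149/363.5671) + (0.0431 + 0.5·0.4577²)·7.7461] / (0.4577·√7.7461)
   = [0.449523 + 1.145219] / 1.273862 = 1.251896
d₂ = d₁ − σ√T = 1.251896 − 1.273862 = -0.021967
N(d₁) = 0.894696,  N(d₂) = 0.491237,  e^(−rT) = 0.716156
E₀ = V₀·N(d₁) − D·e^(−rT)·N(d₂)
   = 569.9149·0.894696 − 363.5671·0.716156·0.491237 = 381.996737
B₀ = V₀ − E₀ = 569.9149 − 381.996737 = 187.918163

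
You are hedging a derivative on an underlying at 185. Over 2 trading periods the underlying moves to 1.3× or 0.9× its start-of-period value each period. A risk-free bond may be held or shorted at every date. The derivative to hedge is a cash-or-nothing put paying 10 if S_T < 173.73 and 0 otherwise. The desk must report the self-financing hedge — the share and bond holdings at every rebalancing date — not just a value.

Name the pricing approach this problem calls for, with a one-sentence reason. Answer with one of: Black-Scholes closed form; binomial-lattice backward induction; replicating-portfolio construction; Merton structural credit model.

framework: replicating-portfolio construction

Key observation: what is demanded is not a single number but the (Δ, B) position at each node of the 1.3/0.9 tree starting at 185; constructing those positions is the replicating-portfolio method.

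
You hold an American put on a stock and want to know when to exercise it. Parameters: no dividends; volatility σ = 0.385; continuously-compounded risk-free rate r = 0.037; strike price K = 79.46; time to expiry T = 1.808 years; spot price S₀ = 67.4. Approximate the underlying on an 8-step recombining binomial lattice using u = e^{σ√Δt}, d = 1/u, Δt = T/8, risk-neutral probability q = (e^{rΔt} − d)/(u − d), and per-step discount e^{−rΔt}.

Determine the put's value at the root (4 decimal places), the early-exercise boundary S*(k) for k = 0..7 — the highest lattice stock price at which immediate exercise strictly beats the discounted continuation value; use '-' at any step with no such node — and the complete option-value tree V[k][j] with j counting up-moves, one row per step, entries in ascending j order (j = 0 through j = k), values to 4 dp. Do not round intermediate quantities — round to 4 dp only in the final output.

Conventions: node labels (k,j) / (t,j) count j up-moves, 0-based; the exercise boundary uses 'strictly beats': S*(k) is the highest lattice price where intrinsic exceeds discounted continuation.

price = 19.5127
boundary = - - - 38.9222 46.7396 38.9222 46.7396 56.1271
tree:
19.5127
25.7076 13.0686
32.8315 18.3549 7.5068
40.5378 24.9659 11.4346 3.3354
47.0477 32.7204 16.9091 5.6378 0.8714
52.4688 40.5378 24.0890 9.3401 1.6808 0.0000
56.9832 47.0477 32.7204 15.0561 3.2418 0.0000 0.0000
60.7425 52.4688 40.5378 23.3329 6.2527 0.0000 0.0000 0.0000
63.8731 56.9832 47.0477 32.7204 12.0600 0.0000 0.0000 0.0000 0.0000

Δt=0.22600  u=1.20085  d=0.83275  q=0.47718  discount=0.99167
step 8 (expiry): payoffs max(K−S,0) = 63.8731 56.9832 47.0477 32.7204 12.0600 0.0000 0.0000 0.0000 0.0000
step 7: (k=7,j=0): S=18.7175, K−S=60.7425, hold=60.0809 ⇒ V=60.7425 exercise | (k=7,j=1): S=26.9912, K−S=52.4688, hold=51.8071 ⇒ V=52.4688 exercise | (k=7,j=2): S=38.9222, K−S=40.5378, hold=39.8761 ⇒ V=40.5378 exercise | (k=7,j=3): S=56.1271, K−S=23.3329, hold=22.6713 ⇒ V=23.3329 exercise | (k=7,j=4): S=80.9371, K−S=0.0000, hold=6.2527 ⇒ V=6.2527 continue | (k=7,j=5): S=116.7139, K−S=0.0000, hold=0.0000 ⇒ V=0.0000 continue | (k=7,j=6): S=168.3053, K−S=0.0000, hold=0.0000 ⇒ V=0.0000 continue | (k=7,j=7): S=242.7018, K−S=0.0000, hold=0.0000 ⇒ V=0.0000 continue  boundary S*=56.1271
step 6: (k=6,j=0): S=22.4768, K−S=56.9832, hold=56.3215 ⇒ V=56.9832 exercise | (k=6,j=1): S=32.4123, K−S=47.0477, hold=46.3860 ⇒ V=47.0477 exercise | (k=6,j=2): S=46.7396, K−S=32.7204, hold=32.0588 ⇒ V=32.7204 exercise | (k=6,j=3): S=67.4000, K−S=12.0600, hold=15.0561 ⇒ V=15.0561 continue | (k=6,j=4): S=97.1930, K−S=0.0000, hold=3.2418 ⇒ V=3.2418 continue | (k=6,j=5): S=140.1555, K−S=0.0000, hold=0.0000 ⇒ V=0.0000 continue | (k=6,j=6): S=202.1089, K−S=0.0000, hold=0.0000 ⇒ V=0.0000 continue  boundary S*=46.7396
step 5: (k=5,j=0): S=26.9912, K−S=52.4688, hold=51.8071 ⇒ V=52.4688 exercise | (k=5,j=1): S=38.9222, K−S=40.5378, hold=39.8761 ⇒ V=40.5378 exercise | (k=5,j=2): S=56.1271, K−S=23.3329, hold=24.0890 ⇒ V=24.0890 continue | (k=5,j=3): S=80.9371, K−S=0.0000, hold=9.3401 ⇒ V=9.3401 continue | (k=5,j=4): S=116.7139, K−S=0.0000, hold=1.6808 ⇒ V=1.6808 continue | (k=5,j=5): S=168.3053, K−S=0.0000, hold=0.0000 ⇒ V=0.0000 continue  boundary S*=38.9222
step 4: (k=4,j=0): S=32.4123, K−S=47.0477, hold=46.3860 ⇒ V=47.0477 exercise | (k=4,j=1): S=46.7396, K−S=32.7204, hold=32.4166 ⇒ V=32.7204 exercise | (k=4,j=2): S=67.4000, K−S=12.0600, hold=16.9091 ⇒ V=16.9091 continue | (k=4,j=3): S=97.1930, K−S=0.0000, hold=5.6378 ⇒ V=5.6378 continue | (k=4,j=4): S=140.1555, K−S=0.0000, hold=0.8714 ⇒ V=0.8714 continue  boundary S*=46.7396
step 3: (k=3,j=0): S=38.9222, K−S=40.5378, hold=39.8761 ⇒ V=40.5378 exercise | (k=3,j=1): S=56.1271, K−S=23.3329, hold=24.9659 ⇒ V=24.9659 continue | (k=3,j=2): S=80.9371, K−S=0.0000, hold=11.4346 ⇒ V=11.4346 continue | (k=3,j=3): S=116.7139, K−S=0.0000, hold=3.3354 ⇒ V=3.3354 continue  boundary S*=38.9222
step 2: (k=2,j=0): S=46.7396, K−S=32.7204, hold=32.8315 ⇒ V=32.8315 continue | (k=2,j=1): S=67.4000, K−S=12.0600, hold=18.3549 ⇒ V=18.3549 continue | (k=2,j=2): S=97.1930, K−S=0.0000, hold=7.5068 ⇒ V=7.5068 continue  boundary S*=-
step 1: (k=1,j=0): S=56.1271, K−S=23.3329, hold=25.7076 ⇒ V=25.7076 continue | (k=1,j=1): S=80.9371, K−S=0.0000, hold=13.0686 ⇒ V=13.0686 continue  boundary S*=-
step 0: (k=0,j=0): S=67.4000, K−S=12.0600, hold=19.5127 ⇒ V=19.5127 continue  boundary S*=-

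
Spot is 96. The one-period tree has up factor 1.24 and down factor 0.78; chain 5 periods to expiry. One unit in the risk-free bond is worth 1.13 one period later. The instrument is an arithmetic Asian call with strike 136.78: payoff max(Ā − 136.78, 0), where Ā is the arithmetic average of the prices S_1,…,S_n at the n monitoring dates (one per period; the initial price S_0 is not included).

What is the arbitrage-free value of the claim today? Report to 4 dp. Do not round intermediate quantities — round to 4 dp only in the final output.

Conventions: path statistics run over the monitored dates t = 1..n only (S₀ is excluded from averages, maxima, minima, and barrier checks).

price = 10.0198

Risk-neutral up-probability p* = (R−d)/(u−d) = (1.13−0.78)/(1.24−0.78) = 0.7609; the claim prices as the p*-weighted sum of path payoffs discounted by R^5.
Enumerate all 2^5 = 32 price paths (U = up ×1.24, D = down ×0.78); each path with k up-moves has probability p*^k·(1−p*)^(5−k).
DDDDD: Ā=48.4189, payoff=0.0000, prob=0.000782
UDDDD: Ā=76.9737, payoff=0.0000, prob=0.002488
DUDDD: Ā=68.1417, payoff=0.0000, prob=0.002488
UUDDD: Ā=108.3278, payoff=0.0000, prob=0.007916
DDUDD: Ā=61.2527, payoff=0.0000, prob=0.002488
UDUDD: Ā=97.3762, payoff=0.0000, prob=0.007916
DUUDD: Ā=88.5442, payoff=0.0000, prob=0.007916
UUUDD: Ā=140.7625, payoff=3.9825, prob=0.025188
DDDUD: Ā=55.8794, payoff=0.0000, prob=0.002488
UDDUD: Ā=88.8338, payoff=0.0000, prob=0.007916
DUDUD: Ā=80.0018, payoff=0.0000, prob=0.007916
UUDUD: Ā=127.1824, payoff=0.0000, prob=0.025188
DDUUD: Ā=73.1129, payoff=0.0000, prob=0.007916
UDUUD: Ā=116.2307, payoff=0.0000, prob=0.025188
DUUUD: Ā=107.3987, payoff=0.0000, prob=0.025188
UUUUD: Ā=170.7365, payoff=33.9565, prob=0.080145
DDDDU: Ā=51.6881, payoff=0.0000, prob=0.002488
UDDDU: Ā=82.1708, payoff=0.0000, prob=0.007916
DUDDU: Ā=73.3388, payoff=0.0000, prob=0.007916
UUDDU: Ā=116.5900, payoff=0.0000, prob=0.025188
DDUDU: Ā=66.4499, payoff=0.0000, prob=0.007916
UDUDU: Ā=105.6383, payoff=0.0000, prob=0.025188
DUUDU: Ā=96.8063, payoff=0.0000, prob=0.025188
UUUDU: Ā=153.8972, payoff=17.1172, prob=0.080145
DDDUU: Ā=61.0765, payoff=0.0000, prob=0.007916
UDDUU: Ā=97.0960, payoff=0.0000, prob=0.025188
DUDUU: Ā=88.2640, payoff=0.0000, prob=0.025188
UUDUU: Ā=140.3171, payoff=3.5371, prob=0.080145
DDUUU: Ā=81.3750, payoff=0.0000, prob=0.025188
UDUUU: Ā=129.3654, payoff=0.0000, prob=0.080145
DUUUU: Ā=120.5334, payoff=0.0000, prob=0.080145
UUUUU: Ā=191.6172, payoff=54.8372, prob=0.255006
Price = Σ prob·payoff / R^5 = 18.460920 / 1.842435 = 10.0198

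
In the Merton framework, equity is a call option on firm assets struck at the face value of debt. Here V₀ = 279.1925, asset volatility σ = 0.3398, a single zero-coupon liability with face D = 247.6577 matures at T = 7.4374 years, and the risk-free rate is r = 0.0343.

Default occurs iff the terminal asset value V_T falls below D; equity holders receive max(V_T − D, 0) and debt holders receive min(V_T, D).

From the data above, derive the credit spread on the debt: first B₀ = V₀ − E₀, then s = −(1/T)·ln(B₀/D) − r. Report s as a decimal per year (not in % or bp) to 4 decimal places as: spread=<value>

spread=0.0374

Equity is a call on the firm's assets struck at D = 247.6577:
d₁ = [ln(V₀/D) + (r + σ²/2)T] / (σ√T)
   = [ln(279.1925/247.6577) + (0.0343 + 0.5·0.3398²)·7.4374] / (0.3398·√7.4374)
   = [0.119854 + 0.684479] / 0.926689 = 0.867964
d₂ = d₁ − σ√T = 0.867964 − 0.926689 = -0.058725
N(d₁) = 0.807293,  N(d₂) = 0.476586,  e^(−rT) = 0.774837
E₀ = V₀·N(d₁) − D·e^(−rT)·N(d₂)
   = 279.1925·0.807293 − 247.6577·0.774837·0.476586 = 133.936077
B₀ = V₀ − E₀ = 279.1925 − 133.936077 = 145.256423
spread = −(1/T)·ln(B₀/D) − r = −(1/7.4374)·ln(145.256423/247.6577) − 0.0343 = 0.03743837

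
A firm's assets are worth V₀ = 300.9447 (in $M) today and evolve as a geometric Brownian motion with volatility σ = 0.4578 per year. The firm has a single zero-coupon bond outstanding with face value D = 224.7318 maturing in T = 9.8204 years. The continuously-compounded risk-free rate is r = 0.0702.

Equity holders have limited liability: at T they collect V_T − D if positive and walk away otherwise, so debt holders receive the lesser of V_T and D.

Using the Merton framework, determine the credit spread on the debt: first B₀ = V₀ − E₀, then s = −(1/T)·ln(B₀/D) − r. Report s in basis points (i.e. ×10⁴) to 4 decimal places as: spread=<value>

spread=360.7823

With assets at 300.9447 and a single debt payment of 224.7318 at 9.8204 years:
d₁ = [ln(V₀/D) + (r + σ²/2)T] / (σ√T)
   = [ln(300.9447/224.7318) + (0.0702 + 0.5·0.4578²)·9.8204] / (0.4578·√9.8204)
   = [0.292019 + 1.718476] / 1.434632 = 1.401401
d₂ = d₁ − σ√T = 1.401401 − 1.434632 = -0.033230
N(d₁) = 0.919453,  N(d₂) = 0.486746,  e^(−rT) = 0.501881
E₀ = V₀·N(d₁) − D·e^(−rT)·N(d₂)
   = 300.9447·0.919453 − 224.7318·0.501881·0.486746 = 221.805131
B₀ = V₀ − E₀ = 300.9447 − 221.805131 = 79.139569
spread = −(1/T)·ln(B₀/D) − r = −(1/9.8204)·ln(79.139569/224.7318) − 0.0702 = 0.03607823
in basis points: 0.03607823 × 10⁴ = 360.7823 bp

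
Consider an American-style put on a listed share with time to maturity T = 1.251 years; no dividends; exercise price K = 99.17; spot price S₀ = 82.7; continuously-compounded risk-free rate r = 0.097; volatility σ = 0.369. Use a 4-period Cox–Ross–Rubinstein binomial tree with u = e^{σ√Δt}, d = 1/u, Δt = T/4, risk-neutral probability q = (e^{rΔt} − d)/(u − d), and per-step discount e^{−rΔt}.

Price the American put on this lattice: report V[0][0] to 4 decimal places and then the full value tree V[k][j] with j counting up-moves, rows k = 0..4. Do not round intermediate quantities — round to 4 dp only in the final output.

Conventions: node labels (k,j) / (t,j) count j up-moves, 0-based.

params: Δt=0.31275 u=1.22920 d=0.81354 q=0.52270 e^(-rΔt)=0.97012
t_4 payoffs: 62.9439 44.4352 16.4700 0.0000 0.0000
k=3: node(3,0) S=44.5290 payoff=54.6410 vs cont=51.6777 → 54.6410 [stop]  node(3,1) S=67.2798 payoff=31.8902 vs cont=28.9269 → 31.8902 [stop]  node(3,2) S=101.6545 payoff=0.0000 vs cont=7.6263 → 7.6263 [wait]  node(3,3) S=153.5919 payoff=0.0000 vs cont=0.0000 → 0.0000 [wait]
k=2: node(2,0) S=54.7348 payoff=44.4352 vs cont=41.4719 → 44.4352 [stop]  node(2,1) S=82.7000 payoff=16.4700 vs cont=18.6336 → 18.6336 [wait]  node(2,2) S=124.9532 payoff=0.0000 vs cont=3.5313 → 3.5313 [wait]
k=1: node(1,0) S=67.2798 payoff=31.8902 vs cont=30.0240 → 31.8902 [stop]  node(1,1) S=101.6545 payoff=0.0000 vs cont=10.4188 → 10.4188 [wait]
k=0: node(0,0) S=82.7000 payoff=16.4700 vs cont=20.0496 → 20.0496 [wait]

price = 20.0496
tree:
20.0496
31.8902 10.4188
44.4352 18.6336 3.5313
54.6410 31.8902 7.6263 0.0000
62.9439 44.4352 16.4700 0.0000 0.0000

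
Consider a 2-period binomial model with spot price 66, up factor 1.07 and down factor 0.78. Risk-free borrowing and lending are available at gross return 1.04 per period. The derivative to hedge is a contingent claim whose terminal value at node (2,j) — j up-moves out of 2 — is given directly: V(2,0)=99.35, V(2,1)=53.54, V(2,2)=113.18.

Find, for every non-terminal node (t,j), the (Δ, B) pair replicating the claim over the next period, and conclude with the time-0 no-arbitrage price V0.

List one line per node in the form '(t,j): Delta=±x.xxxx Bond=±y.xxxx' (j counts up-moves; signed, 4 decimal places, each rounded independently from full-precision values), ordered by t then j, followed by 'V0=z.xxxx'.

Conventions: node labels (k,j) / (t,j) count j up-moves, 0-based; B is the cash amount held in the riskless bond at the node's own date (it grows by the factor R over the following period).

(0,0): Delta=2.4481 Bond=-67.3000
(1,0): Delta=-3.0685 Bond=214.0030
(1,1): Delta=2.9121 Bond=-102.7606
V0=94.2762

Risk-neutral probability p* = (R−d)/(u−d) = (1.04−0.78)/(1.07−0.78) = 0.8966.
Payoffs at expiry: V(2,0)=99.3500, V(2,1)=53.5400, V(2,2)=113.1800
(1,0): S=51.4800. Δ = (V_up−V_dn)/(S_up−S_dn) = (53.5400−99.3500)/(55.0836−40.1544) = -3.0685. V = [p*·53.5400 + (1−p*)·99.3500]/1.04 = 56.0375. B = V − Δ·S = 214.0030.
(1,1): S=70.6200. Δ = (V_up−V_dn)/(S_up−S_dn) = (113.1800−53.5400)/(75.5634−55.0836) = 2.9121. V = [p*·113.1800 + (1−p*)·53.5400]/1.04 = 102.8946. B = V − Δ·S = -102.7606.
(0,0): S=66.0000. Δ = (V_up−V_dn)/(S_up−S_dn) = (102.8946−56.0375)/(70.6200−51.4800) = 2.4481. V = [p*·102.8946 + (1−p*)·56.0375]/1.04 = 94.2762. B = V − Δ·S = -67.3000.
Sanity check at the root: Δ(0,0)·S0 + B(0,0) reproduces V0 = 94.2762.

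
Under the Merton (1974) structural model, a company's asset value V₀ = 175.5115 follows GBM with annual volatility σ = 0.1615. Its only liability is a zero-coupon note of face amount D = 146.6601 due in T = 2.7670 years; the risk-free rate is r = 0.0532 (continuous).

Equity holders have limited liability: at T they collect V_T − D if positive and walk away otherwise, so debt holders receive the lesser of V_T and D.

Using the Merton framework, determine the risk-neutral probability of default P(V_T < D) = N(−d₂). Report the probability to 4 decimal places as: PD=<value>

PD=0.1396

Work the structural quantities from V₀ = 175.5115 against face 146.6601:
d₁ = [ln(V₀/D) + (r + σ²/2)T] / (σ√T)
   = [ln(175.5115/146.6601) + (0.0532 + 0.5·0.1615²)·2.7670] / (0.1615·√2.7670)
   = [0.179587 + 0.183289] / 0.268644 = 1.350770
d₂ = d₁ − σ√T = 1.350770 − 0.268644 = 1.082126
risk-neutral PD = N(−d₂) = N(-1.082126) = 0.139598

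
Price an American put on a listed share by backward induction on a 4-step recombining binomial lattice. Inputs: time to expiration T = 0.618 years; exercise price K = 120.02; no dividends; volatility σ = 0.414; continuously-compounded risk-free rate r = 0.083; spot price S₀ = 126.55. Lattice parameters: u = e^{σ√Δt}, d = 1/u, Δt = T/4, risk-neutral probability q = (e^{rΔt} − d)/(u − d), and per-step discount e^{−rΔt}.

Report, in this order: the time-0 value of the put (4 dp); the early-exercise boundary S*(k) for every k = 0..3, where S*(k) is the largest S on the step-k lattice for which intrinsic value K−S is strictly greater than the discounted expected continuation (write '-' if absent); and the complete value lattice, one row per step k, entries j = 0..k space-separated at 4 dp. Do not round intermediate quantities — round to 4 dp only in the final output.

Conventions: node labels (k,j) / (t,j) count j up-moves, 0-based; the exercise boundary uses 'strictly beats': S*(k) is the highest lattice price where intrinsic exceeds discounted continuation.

price = 10.4208
boundary = - - 91.3940 77.6686
tree:
10.4208
17.6129 3.4662
28.6260 7.0064 0.0000
42.3514 14.1621 0.0000 0.0000
54.0156 28.6260 0.0000 0.0000 0.0000

Δt=0.15450, u=1.17672, d=0.84982, q=0.49889, disc=e^(-rΔt)=0.98726
k=4 terminal: V=max(K-S,0) → 54.0156 28.6260 0.0000 0.0000 0.0000
k=3: j=0 S=77.6686 intr=42.3514 cont=40.8222 V=42.3514[EX]; j=1 S=107.5449 intr=12.4751 cont=14.1621 V=14.1621[hold]; j=2 S=148.9136 intr=0.0000 cont=0.0000 V=0.0000[hold]; j=3 S=206.1954 intr=0.0000 cont=0.0000 V=0.0000[hold]  S*(3)=77.6686
k=2: j=0 S=91.3940 intr=28.6260 cont=27.9276 V=28.6260[EX]; j=1 S=126.5500 intr=0.0000 cont=7.0064 V=7.0064[hold]; j=2 S=175.2293 intr=0.0000 cont=0.0000 V=0.0000[hold]  S*(2)=91.3940
k=1: j=0 S=107.5449 intr=12.4751 cont=17.6129 V=17.6129[hold]; j=1 S=148.9136 intr=0.0000 cont=3.4662 V=3.4662[hold]  S*(1)=-
k=0: j=0 S=126.5500 intr=0.0000 cont=10.4208 V=10.4208[hold]  S*(0)=-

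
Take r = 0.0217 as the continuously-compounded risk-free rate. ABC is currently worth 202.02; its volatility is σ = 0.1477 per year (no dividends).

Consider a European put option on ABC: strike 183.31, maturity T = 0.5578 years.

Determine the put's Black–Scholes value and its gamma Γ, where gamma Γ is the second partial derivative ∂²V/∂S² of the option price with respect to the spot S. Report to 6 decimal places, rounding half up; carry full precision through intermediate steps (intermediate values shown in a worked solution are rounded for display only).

σ√T = 0.1477·√0.5578 = 0.110311
d₁ = (ln(S/K) + (r+σ²/2)T) / (σ√T) = (ln(202.02/183.31) + (0.0217+0.1477²/2)·0.5578) / 0.110311 = (0.097188 + 0.018189) / 0.110311 = 1.045918
d₂ = d₁ − σ√T = 1.045918 − 0.110311 = 0.935607
e^{−rT} = 0.987969
N(−d₁) = 0.147799,  N(−d₂) = 0.174738
Put price V = K·e^{−rT}·N(−d₂) − S·N(−d₁) = 31.645805 − 29.858431 = 1.787373
φ(d₁) = (1/√(2π))·e^{−d₁²/2} = 0.230868
Γ = φ(d₁) / (S·σ·√T) = 0.010360

price = 1.787373
Γ = 0.010360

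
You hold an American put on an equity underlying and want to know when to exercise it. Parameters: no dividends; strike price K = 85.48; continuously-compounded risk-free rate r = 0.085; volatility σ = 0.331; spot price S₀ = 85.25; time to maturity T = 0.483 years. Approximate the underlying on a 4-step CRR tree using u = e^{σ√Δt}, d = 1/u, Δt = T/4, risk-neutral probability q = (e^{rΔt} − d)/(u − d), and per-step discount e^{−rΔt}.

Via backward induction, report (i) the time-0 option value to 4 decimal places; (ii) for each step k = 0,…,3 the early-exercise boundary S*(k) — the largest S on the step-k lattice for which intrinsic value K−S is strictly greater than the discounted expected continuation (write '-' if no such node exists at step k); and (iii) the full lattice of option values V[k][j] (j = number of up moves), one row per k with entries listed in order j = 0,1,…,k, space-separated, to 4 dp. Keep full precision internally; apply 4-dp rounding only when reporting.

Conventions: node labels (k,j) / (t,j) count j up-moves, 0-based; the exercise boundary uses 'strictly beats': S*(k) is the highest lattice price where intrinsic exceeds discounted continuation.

Δt=0.12075, u=1.12190, d=0.89135, q=0.51603, disc=e^(-rΔt)=0.98979
k=4 terminal: V=max(K-S,0) → 31.6673 17.7487 0.2300 0.0000 0.0000
k=3: j=0 S=60.3722 intr=25.1078 cont=24.2349 V=25.1078[EX]; j=1 S=75.9875 intr=9.4925 cont=8.6197 V=9.4925[EX]; j=2 S=95.6416 intr=0.0000 cont=0.1102 V=0.1102[hold]; j=3 S=120.3792 intr=0.0000 cont=0.0000 V=0.0000[hold]  S*(3)=75.9875
k=2: j=0 S=67.7313 intr=17.7487 cont=16.8758 V=17.7487[EX]; j=1 S=85.2500 intr=0.2300 cont=4.6035 V=4.6035[hold]; j=2 S=107.2998 intr=0.0000 cont=0.0528 V=0.0528[hold]  S*(2)=67.7313
k=1: j=0 S=75.9875 intr=9.4925 cont=10.8535 V=10.8535[hold]; j=1 S=95.6416 intr=0.0000 cont=2.2322 V=2.2322[hold]  S*(1)=-
k=0: j=0 S=85.2500 intr=0.2300 cont=6.3393 V=6.3393[hold]  S*(0)=-

price = 6.3393
boundary = - - 67.7313 75.9875
tree:
6.3393
10.8535 2.2322
17.7487 4.6035 0.0528
25.1078 9.4925 0.1102 0.0000
31.6673 17.7487 0.2300 0.0000 0.0000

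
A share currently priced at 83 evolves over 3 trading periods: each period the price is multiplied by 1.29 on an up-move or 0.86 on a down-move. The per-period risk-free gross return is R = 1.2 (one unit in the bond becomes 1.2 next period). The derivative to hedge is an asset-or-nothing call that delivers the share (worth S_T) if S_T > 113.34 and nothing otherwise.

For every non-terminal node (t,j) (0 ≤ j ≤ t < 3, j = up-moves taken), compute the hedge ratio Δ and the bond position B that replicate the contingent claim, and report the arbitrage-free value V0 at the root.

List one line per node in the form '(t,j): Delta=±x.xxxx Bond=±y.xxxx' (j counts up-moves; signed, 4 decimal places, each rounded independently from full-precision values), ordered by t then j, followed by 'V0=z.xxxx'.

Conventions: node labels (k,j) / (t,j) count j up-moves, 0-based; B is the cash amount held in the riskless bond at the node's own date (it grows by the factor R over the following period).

Arbitrage-free pricing uses the up-move probability p* = (R−d)/(u−d) = 0.7907, discounting each step at R = 1.2.
Terminal payoffs: V(3,0)=0.0000, V(3,1)=0.0000, V(3,2)=118.7835, V(3,3)=178.1752
(2,0): S=61.3868. Δ = (V_up−V_dn)/(S_up−S_dn) = (0.0000−0.0000)/(79.1890−52.7926) = 0.0000. V = [p*·0.0000 + (1−p*)·0.0000]/1.2 = 0.0000. B = V − Δ·S = 0.0000.
(2,1): S=92.0802. Δ = (V_up−V_dn)/(S_up−S_dn) = (118.7835−0.0000)/(118.7835−79.1890) = 3.0000. V = [p*·118.7835 + (1−p*)·0.0000]/1.2 = 78.2682. B = V − Δ·S = -197.9724.
(2,2): S=138.1203. Δ = (V_up−V_dn)/(S_up−S_dn) = (178.1752−118.7835)/(178.1752−118.7835) = 1.0000. V = [p*·178.1752 + (1−p*)·118.7835]/1.2 = 138.1203. B = V − Δ·S = 0.0000.
(1,0): S=71.3800. Δ = (V_up−V_dn)/(S_up−S_dn) = (78.2682−0.0000)/(92.0802−61.3868) = 2.5500. V = [p*·78.2682 + (1−p*)·0.0000]/1.2 = 51.5720. B = V − Δ·S = -130.4469.
(1,1): S=107.0700. Δ = (V_up−V_dn)/(S_up−S_dn) = (138.1203−78.2682)/(138.1203−92.0802) = 1.3000. V = [p*·138.1203 + (1−p*)·78.2682]/1.2 = 104.6609. B = V − Δ·S = -34.5301.
(0,0): S=83.0000. Δ = (V_up−V_dn)/(S_up−S_dn) = (104.6609−51.5720)/(107.0700−71.3800) = 1.4875. V = [p*·104.6609 + (1−p*)·51.5720]/1.2 = 77.9577. B = V − Δ·S = -45.5048.
Sanity check at the root: Δ(0,0)·S0 + B(0,0) reproduces V0 = 77.9577.

(0,0): Delta=1.4875 Bond=-45.5048
(1,0): Delta=2.5500 Bond=-130.4469
(1,1): Delta=1.3000 Bond=-34.5301
(2,0): Delta=0.0000 Bond=0.0000
(2,1): Delta=3.0000 Bond=-197.9724
(2,2): Delta=1.0000 Bond=0.0000
V0=77.9577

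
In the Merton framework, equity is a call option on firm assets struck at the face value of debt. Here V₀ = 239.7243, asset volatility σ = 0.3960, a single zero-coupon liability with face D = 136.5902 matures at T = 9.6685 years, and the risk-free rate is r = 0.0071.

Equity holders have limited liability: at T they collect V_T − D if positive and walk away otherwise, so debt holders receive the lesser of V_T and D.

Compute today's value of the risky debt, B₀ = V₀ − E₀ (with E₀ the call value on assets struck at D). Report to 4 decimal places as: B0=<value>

Apply the equity-as-call identities (strike 136.5902, horizon 9.6685 years):
d₁ = [ln(V₀/D) + (r + σ²/2)T] / (σ√T)
   = [ln(239.7243/136.5902) + (0.0071 + 0.5·0.3960²)·9.6685] / (0.3960·√9.6685)
   = [0.562504 + 0.826734] / 1.231331 = 1.128241
d₂ = d₁ − σ√T = 1.128241 − 1.231331 = -0.103089
N(d₁) = 0.870391,  N(d₂) = 0.458946,  e^(−rT) = 0.933657
E₀ = V₀·N(d₁) − D·e^(−rT)·N(d₂)
   = 239.7243·0.870391 − 136.5902·0.933657·0.458946 = 150.125238
B₀ = V₀ − E₀ = 239.7243 − 150.125238 = 89.599062

B0=89.5991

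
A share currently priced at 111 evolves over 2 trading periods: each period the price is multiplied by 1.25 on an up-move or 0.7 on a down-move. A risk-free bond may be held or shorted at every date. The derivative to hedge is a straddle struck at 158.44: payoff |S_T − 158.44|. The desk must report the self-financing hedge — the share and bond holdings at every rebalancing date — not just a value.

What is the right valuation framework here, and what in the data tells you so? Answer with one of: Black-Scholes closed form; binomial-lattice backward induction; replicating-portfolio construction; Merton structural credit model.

Key observation: a price alone would not answer the question — the per-node share/bond construction on the spot-111, 1.25/0.7 tree is required, and only the replicating-portfolio method yields it.

framework: replicating-portfolio construction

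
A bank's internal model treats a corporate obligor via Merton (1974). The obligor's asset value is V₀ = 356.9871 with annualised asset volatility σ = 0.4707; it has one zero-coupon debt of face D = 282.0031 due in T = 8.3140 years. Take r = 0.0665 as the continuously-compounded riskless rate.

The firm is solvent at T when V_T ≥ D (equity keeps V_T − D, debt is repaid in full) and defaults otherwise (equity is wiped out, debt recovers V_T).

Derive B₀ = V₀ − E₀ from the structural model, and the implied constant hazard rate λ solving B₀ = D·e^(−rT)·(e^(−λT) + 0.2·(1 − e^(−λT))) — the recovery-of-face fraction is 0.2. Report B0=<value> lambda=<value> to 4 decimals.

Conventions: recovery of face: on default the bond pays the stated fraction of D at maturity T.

B0=111.9023 lambda=0.0590

Work the structural quantities from V₀ = 356.9871 against face 282.0031:
d₁ = [ln(V₀/D) + (r + σ²/2)T] / (σ√T)
   = [ln(356.9871/282.0031) + (0.0665 + 0.5·0.4707²)·8.3140] / (0.4707·√8.3140)
   = [0.235782 + 1.473900] / 1.357217 = 1.259697
d₂ = d₁ − σ√T = 1.259697 − 1.357217 = -0.097520
N(d₁) = 0.896111,  N(d₂) = 0.461157,  e^(−rT) = 0.575290
E₀ = V₀·N(d₁) − D·e^(−rT)·N(d₂)
   = 356.9871·0.896111 − 282.0031·0.575290·0.461157 = 245.084827
B₀ = V₀ − E₀ = 356.9871 − 245.084827 = 111.902273
e^(−λT) = (B₀·e^(rT)/D − 0.2)/(1 − 0.2) = (111.9023·1.738254/282.0031 − 0.2)/0.8 = 0.61220058
λ = −ln(0.61220058)/8.3140 = 0.059020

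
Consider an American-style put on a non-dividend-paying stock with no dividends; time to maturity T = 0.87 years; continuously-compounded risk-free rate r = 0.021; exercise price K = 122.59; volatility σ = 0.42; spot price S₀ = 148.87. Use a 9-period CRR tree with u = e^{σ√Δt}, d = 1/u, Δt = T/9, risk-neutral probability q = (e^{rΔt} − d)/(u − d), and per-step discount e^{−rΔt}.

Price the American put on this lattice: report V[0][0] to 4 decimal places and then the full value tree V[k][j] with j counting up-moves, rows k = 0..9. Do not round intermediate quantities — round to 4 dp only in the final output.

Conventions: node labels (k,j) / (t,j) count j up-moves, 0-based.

Δt=0.09667  u=1.13949  d=0.87758  q=0.47516  discount=0.99797
step 9 (expiry): payoffs max(K−S,0) = 76.6276 62.9104 45.0994 21.9728 0.0000 0.0000 0.0000 0.0000 0.0000 0.0000
k=8: (k=8,j=0): S=52.3738, K−S=70.2162, hold=69.9676 ⇒ V=70.2162 exercise | (k=8,j=1): S=68.0045, K−S=54.5855, hold=54.3369 ⇒ V=54.5855 exercise | (k=8,j=2): S=88.3000, K−S=34.2900, hold=34.0414 ⇒ V=34.2900 exercise | (k=8,j=3): S=114.6526, K−S=7.9374, hold=11.5088 ⇒ V=11.5088 continue | (k=8,j=4): S=148.8700, K−S=0.0000, hold=0.0000 ⇒ V=0.0000 continue | (k=8,j=5): S=193.2994, K−S=0.0000, hold=0.0000 ⇒ V=0.0000 continue | (k=8,j=6): S=250.9884, K−S=0.0000, hold=0.0000 ⇒ V=0.0000 continue | (k=8,j=7): S=325.8944, K−S=0.0000, hold=0.0000 ⇒ V=0.0000 continue | (k=8,j=8): S=423.1556, K−S=0.0000, hold=0.0000 ⇒ V=0.0000 continue
k=7: (k=7,j=0): S=59.6796, K−S=62.9104, hold=62.6618 ⇒ V=62.9104 exercise | (k=7,j=1): S=77.4906, K−S=45.0994, hold=44.8508 ⇒ V=45.0994 exercise | (k=7,j=2): S=100.6172, K−S=21.9728, hold=23.4177 ⇒ V=23.4177 continue | (k=7,j=3): S=130.6458, K−S=0.0000, hold=6.0281 ⇒ V=6.0281 continue | (k=7,j=4): S=169.6363, K−S=0.0000, hold=0.0000 ⇒ V=0.0000 continue | (k=7,j=5): S=220.2632, K−S=0.0000, hold=0.0000 ⇒ V=0.0000 continue | (k=7,j=6): S=285.9995, K−S=0.0000, hold=0.0000 ⇒ V=0.0000 continue | (k=7,j=7): S=371.3543, K−S=0.0000, hold=0.0000 ⇒ V=0.0000 continue
k=6: (k=6,j=0): S=68.0045, K−S=54.5855, hold=54.3369 ⇒ V=54.5855 exercise | (k=6,j=1): S=88.3000, K−S=34.2900, hold=34.7266 ⇒ V=34.7266 continue | (k=6,j=2): S=114.6526, K−S=7.9374, hold=15.1241 ⇒ V=15.1241 continue | (k=6,j=3): S=148.8700, K−S=0.0000, hold=3.1574 ⇒ V=3.1574 continue | (k=6,j=4): S=193.2994, K−S=0.0000, hold=0.0000 ⇒ V=0.0000 continue | (k=6,j=5): S=250.9884, K−S=0.0000, hold=0.0000 ⇒ V=0.0000 continue | (k=6,j=6): S=325.8944, K−S=0.0000, hold=0.0000 ⇒ V=0.0000 continue
k=5: (k=5,j=0): S=77.4906, K−S=45.0994, hold=45.0578 ⇒ V=45.0994 exercise | (k=5,j=1): S=100.6172, K−S=21.9728, hold=25.3608 ⇒ V=25.3608 continue | (k=5,j=2): S=130.6458, K−S=0.0000, hold=9.4189 ⇒ V=9.4189 continue | (k=5,j=3): S=169.6363, K−S=0.0000, hold=1.6537 ⇒ V=1.6537 continue | (k=5,j=4): S=220.2632, K−S=0.0000, hold=0.0000 ⇒ V=0.0000 continue | (k=5,j=5): S=285.9995, K−S=0.0000, hold=0.0000 ⇒ V=0.0000 continue
k=4: (k=4,j=0): S=88.3000, K−S=34.2900, hold=35.6480 ⇒ V=35.6480 continue | (k=4,j=1): S=114.6526, K−S=7.9374, hold=17.7498 ⇒ V=17.7498 continue | (k=4,j=2): S=148.8700, K−S=0.0000, hold=5.7176 ⇒ V=5.7176 continue | (k=4,j=3): S=193.2994, K−S=0.0000, hold=0.8662 ⇒ V=0.8662 continue | (k=4,j=4): S=250.9884, K−S=0.0000, hold=0.0000 ⇒ V=0.0000 continue
k=3: (k=3,j=0): S=100.6172, K−S=21.9728, hold=27.0884 ⇒ V=27.0884 continue | (k=3,j=1): S=130.6458, K−S=0.0000, hold=12.0082 ⇒ V=12.0082 continue | (k=3,j=2): S=169.6363, K−S=0.0000, hold=3.4055 ⇒ V=3.4055 continue | (k=3,j=3): S=220.2632, K−S=0.0000, hold=0.4537 ⇒ V=0.4537 continue
k=2: (k=2,j=0): S=114.6526, K−S=7.9374, hold=19.8825 ⇒ V=19.8825 continue | (k=2,j=1): S=148.8700, K−S=0.0000, hold=7.9045 ⇒ V=7.9045 continue | (k=2,j=2): S=193.2994, K−S=0.0000, hold=1.9988 ⇒ V=1.9988 continue
k=1: (k=1,j=0): S=130.6458, K−S=0.0000, hold=14.1622 ⇒ V=14.1622 continue | (k=1,j=1): S=169.6363, K−S=0.0000, hold=5.0880 ⇒ V=5.0880 continue
k=0: (k=0,j=0): S=148.8700, K−S=0.0000, hold=9.8306 ⇒ V=9.8306 continue

price = 9.8306
tree:
9.8306
14.1622 5.0880
19.8825 7.9045 1.9988
27.0884 12.0082 3.4055 0.4537
35.6480 17.7498 5.7176 0.8662 0.0000
45.0994 25.3608 9.4189 1.6537 0.0000 0.0000
54.5855 34.7266 15.1241 3.1574 0.0000 0.0000 0.0000
62.9104 45.0994 23.4177 6.0281 0.0000 0.0000 0.0000 0.0000
70.2162 54.5855 34.2900 11.5088 0.0000 0.0000 0.0000 0.0000 0.0000
76.6276 62.9104 45.0994 21.9728 0.0000 0.0000 0.0000 0.0000 0.0000 0.0000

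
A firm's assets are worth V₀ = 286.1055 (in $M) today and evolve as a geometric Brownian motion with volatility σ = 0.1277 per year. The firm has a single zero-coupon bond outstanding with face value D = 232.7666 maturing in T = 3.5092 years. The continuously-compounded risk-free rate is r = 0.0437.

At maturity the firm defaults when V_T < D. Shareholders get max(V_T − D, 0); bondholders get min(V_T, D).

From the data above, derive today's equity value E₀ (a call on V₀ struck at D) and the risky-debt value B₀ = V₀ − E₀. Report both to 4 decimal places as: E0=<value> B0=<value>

E0=88.0854 B0=198.0201

Work the structural quantities from V₀ = 286.1055 against face 232.7666:
d₁ = [ln(V₀/D) + (r + σ²/2)T] / (σ√T)
   = [ln(286.1055/232.7666) + (0.0437 + 0.5·0.1277²)·3.5092] / (0.1277·√3.5092)
   = [0.206324 + 0.181965] / 0.239219 = 1.623156
d₂ = d₁ − σ√T = 1.623156 − 0.239219 = 1.383938
N(d₁) = 0.947722,  N(d₂) = 0.916811,  e^(−rT) = 0.857828
E₀ = V₀·N(d₁) − D·e^(−rT)·N(d₂)
   = 286.1055·0.947722 − 232.7666·0.857828·0.916811 = 88.085448
B₀ = V₀ − E₀ = 286.1055 − 88.085448 = 198.020052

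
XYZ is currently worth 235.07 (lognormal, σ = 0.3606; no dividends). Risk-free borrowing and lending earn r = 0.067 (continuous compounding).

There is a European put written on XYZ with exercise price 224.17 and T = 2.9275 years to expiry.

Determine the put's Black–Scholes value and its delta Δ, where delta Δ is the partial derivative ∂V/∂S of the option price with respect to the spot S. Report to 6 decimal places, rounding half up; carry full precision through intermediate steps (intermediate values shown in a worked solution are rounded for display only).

price = 29.149091
Δ = -0.240919

σ√T = 0.3606·√2.9275 = 0.616984
d₁ = (ln(S/K) + (r+σ²/2)T) / (σ√T) = (ln(235.07/224.17) + (0.067+0.3606²/2)·2.9275) / 0.616984 = (0.047479 + 0.386477) / 0.616984 = 0.703350
d₂ = d₁ − σ√T = 0.703350 − 0.616984 = 0.086366
e^{−rT} = 0.821895
N(−d₁) = 0.240919,  N(−d₂) = 0.465588
Put price V = K·e^{−rT}·N(−d₂) − S·N(−d₁) = 85.781875 − 56.632783 = 29.149091
Δ = −N(−d₁) = -0.240919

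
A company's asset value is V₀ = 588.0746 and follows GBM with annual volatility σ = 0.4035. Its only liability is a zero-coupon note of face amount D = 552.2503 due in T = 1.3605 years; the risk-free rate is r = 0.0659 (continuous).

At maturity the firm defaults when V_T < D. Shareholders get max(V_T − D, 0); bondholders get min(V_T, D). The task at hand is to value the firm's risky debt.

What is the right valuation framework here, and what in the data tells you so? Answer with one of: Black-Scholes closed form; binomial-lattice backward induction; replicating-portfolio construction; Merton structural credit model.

framework: Merton structural credit model

Key observation: assets follow a GBM and default happens iff V_T < 552.2503; valuing claims on that split (equity as a call, risky debt as the residual) is the structural model's definition.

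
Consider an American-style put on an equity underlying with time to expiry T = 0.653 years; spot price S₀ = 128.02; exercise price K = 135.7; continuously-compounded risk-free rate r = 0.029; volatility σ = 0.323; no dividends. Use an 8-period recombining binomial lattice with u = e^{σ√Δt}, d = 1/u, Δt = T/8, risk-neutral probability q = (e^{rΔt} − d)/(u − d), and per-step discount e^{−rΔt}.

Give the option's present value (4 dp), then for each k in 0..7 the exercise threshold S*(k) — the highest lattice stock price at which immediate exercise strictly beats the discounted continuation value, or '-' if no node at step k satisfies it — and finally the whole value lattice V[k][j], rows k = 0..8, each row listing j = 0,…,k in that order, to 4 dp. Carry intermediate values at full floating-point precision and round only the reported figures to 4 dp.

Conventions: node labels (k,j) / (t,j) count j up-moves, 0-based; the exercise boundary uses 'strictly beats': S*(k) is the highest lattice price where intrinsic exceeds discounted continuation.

params: Δt=0.08163 u=1.09667 d=0.91185 q=0.48977 e^(-rΔt)=0.99764
t_8 payoffs: 74.5130 62.1108 47.1948 29.2555 7.6800 0.0000 0.0000 0.0000 0.0000
t_7: node(7,0) S=67.1022 payoff=68.5978 vs cont=68.2770 → 68.5978 [stop]  node(7,1) S=80.7033 payoff=54.9967 vs cont=54.6759 → 54.9967 [stop]  node(7,2) S=97.0613 payoff=38.6387 vs cont=38.3179 → 38.6387 [stop]  node(7,3) S=116.7348 payoff=18.9652 vs cont=18.6443 → 18.9652 [stop]  node(7,4) S=140.3961 payoff=0.0000 vs cont=3.9093 → 3.9093 [wait]  node(7,5) S=168.8534 payoff=0.0000 vs cont=0.0000 → 0.0000 [wait]  node(7,6) S=203.0787 payoff=0.0000 vs cont=0.0000 → 0.0000 [wait]  node(7,7) S=244.2412 payoff=0.0000 vs cont=0.0000 → 0.0000 [wait]  ⇒ S*(7)=116.7348
t_6: node(6,0) S=73.5892 payoff=62.1108 vs cont=61.7900 → 62.1108 [stop]  node(6,1) S=88.5052 payoff=47.1948 vs cont=46.8740 → 47.1948 [stop]  node(6,2) S=106.4445 payoff=29.2555 vs cont=28.9347 → 29.2555 [stop]  node(6,3) S=128.0200 payoff=7.6800 vs cont=11.5639 → 11.5639 [wait]  node(6,4) S=153.9687 payoff=0.0000 vs cont=1.9899 → 1.9899 [wait]  node(6,5) S=185.1770 payoff=0.0000 vs cont=0.0000 → 0.0000 [wait]  node(6,6) S=222.7110 payoff=0.0000 vs cont=0.0000 → 0.0000 [wait]  ⇒ S*(6)=106.4445
t_5: node(5,0) S=80.7033 payoff=54.9967 vs cont=54.6759 → 54.9967 [stop]  node(5,1) S=97.0613 payoff=38.6387 vs cont=38.3179 → 38.6387 [stop]  node(5,2) S=116.7348 payoff=18.9652 vs cont=20.5420 → 20.5420 [wait]  node(5,3) S=140.3961 payoff=0.0000 vs cont=6.8586 → 6.8586 [wait]  node(5,4) S=168.8534 payoff=0.0000 vs cont=1.0129 → 1.0129 [wait]  node(5,5) S=203.0787 payoff=0.0000 vs cont=0.0000 → 0.0000 [wait]  ⇒ S*(5)=97.0613
t_4: node(4,0) S=88.5052 payoff=47.1948 vs cont=46.8740 → 47.1948 [stop]  node(4,1) S=106.4445 payoff=29.2555 vs cont=29.7051 → 29.7051 [wait]  node(4,2) S=128.0200 payoff=7.6800 vs cont=13.8076 → 13.8076 [wait]  node(4,3) S=153.9687 payoff=0.0000 vs cont=3.9861 → 3.9861 [wait]  node(4,4) S=185.1770 payoff=0.0000 vs cont=0.5156 → 0.5156 [wait]  ⇒ S*(4)=88.5052
t_3: node(3,0) S=97.0613 payoff=38.6387 vs cont=38.5376 → 38.6387 [stop]  node(3,1) S=116.7348 payoff=18.9652 vs cont=21.8672 → 21.8672 [wait]  node(3,2) S=140.3961 payoff=0.0000 vs cont=8.9761 → 8.9761 [wait]  node(3,3) S=168.8534 payoff=0.0000 vs cont=2.2810 → 2.2810 [wait]  ⇒ S*(3)=97.0613
t_2: node(2,0) S=106.4445 payoff=29.2555 vs cont=30.3526 → 30.3526 [wait]  node(2,1) S=128.0200 payoff=7.6800 vs cont=15.5168 → 15.5168 [wait]  node(2,2) S=153.9687 payoff=0.0000 vs cont=5.6836 → 5.6836 [wait]  ⇒ S*(2)=-
t_1: node(1,0) S=116.7348 payoff=18.9652 vs cont=23.0319 → 23.0319 [wait]  node(1,1) S=140.3961 payoff=0.0000 vs cont=10.6755 → 10.6755 [wait]  ⇒ S*(1)=-
t_0: node(0,0) S=128.0200 payoff=7.6800 vs cont=16.9400 → 16.9400 [wait]  ⇒ S*(0)=-

price = 16.9400
boundary = - - - 97.0613 88.5052 97.0613 106.4445 116.7348
tree:
16.9400
23.0319 10.6755
30.3526 15.5168 5.6836
38.6387 21.8672 8.9761 2.2810
47.1948 29.7051 13.8076 3.9861 0.5156
54.9967 38.6387 20.5420 6.8586 1.0129 0.0000
62.1108 47.1948 29.2555 11.5639 1.9899 0.0000 0.0000
68.5978 54.9967 38.6387 18.9652 3.9093 0.0000 0.0000 0.0000
74.5130 62.1108 47.1948 29.2555 7.6800 0.0000 0.0000 0.0000 0.0000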